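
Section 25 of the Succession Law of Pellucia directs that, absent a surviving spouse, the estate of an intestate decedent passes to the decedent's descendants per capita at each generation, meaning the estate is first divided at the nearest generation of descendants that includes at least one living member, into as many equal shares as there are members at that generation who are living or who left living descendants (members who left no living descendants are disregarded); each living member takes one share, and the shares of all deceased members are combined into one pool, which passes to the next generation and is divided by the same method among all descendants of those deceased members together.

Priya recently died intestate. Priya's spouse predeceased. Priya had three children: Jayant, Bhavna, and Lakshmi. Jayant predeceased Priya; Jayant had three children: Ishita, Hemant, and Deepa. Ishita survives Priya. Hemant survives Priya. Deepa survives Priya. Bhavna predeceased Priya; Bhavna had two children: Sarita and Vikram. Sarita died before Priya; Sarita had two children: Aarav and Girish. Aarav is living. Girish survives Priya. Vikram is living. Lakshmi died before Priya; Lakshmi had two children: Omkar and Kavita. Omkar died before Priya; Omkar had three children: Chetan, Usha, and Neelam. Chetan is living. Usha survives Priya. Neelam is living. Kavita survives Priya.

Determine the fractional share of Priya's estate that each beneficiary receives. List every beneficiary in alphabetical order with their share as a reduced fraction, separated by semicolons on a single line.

There is no surviving spouse, so the entire estate passes to Priya's descendants per capita at each generation.
No one at generation 1 (Jayant, Bhavna, Lakshmi) is living; moving to the next generation.
At generation 2 (Ishita, Hemant, Deepa, Sarita, Vikram, Omkar, Kavita) there are 7 shares of (1)/7 = 1/7 each.
Living: Ishita, Hemant, Deepa, Vikram, and Kavita — each takes 1/7.
Deceased: Sarita and Omkar. Their combined 2/7 is pooled and carried to generation 3.
At generation 3 (Aarav, Girish, Chetan, Usha, Neelam) there are 5 shares of (2/7)/5 = 2/35 each.
Living: Aarav, Girish, Chetan, Usha, and Neelam — each takes 2/35.

Aarav 2/35; Chetan 2/35; Deepa 1/7; Girish 2/35; Hemant 1/7; Ishita 1/7; Kavita 1/7; Neelam 2/35; Usha 2/35; Vikram 1/7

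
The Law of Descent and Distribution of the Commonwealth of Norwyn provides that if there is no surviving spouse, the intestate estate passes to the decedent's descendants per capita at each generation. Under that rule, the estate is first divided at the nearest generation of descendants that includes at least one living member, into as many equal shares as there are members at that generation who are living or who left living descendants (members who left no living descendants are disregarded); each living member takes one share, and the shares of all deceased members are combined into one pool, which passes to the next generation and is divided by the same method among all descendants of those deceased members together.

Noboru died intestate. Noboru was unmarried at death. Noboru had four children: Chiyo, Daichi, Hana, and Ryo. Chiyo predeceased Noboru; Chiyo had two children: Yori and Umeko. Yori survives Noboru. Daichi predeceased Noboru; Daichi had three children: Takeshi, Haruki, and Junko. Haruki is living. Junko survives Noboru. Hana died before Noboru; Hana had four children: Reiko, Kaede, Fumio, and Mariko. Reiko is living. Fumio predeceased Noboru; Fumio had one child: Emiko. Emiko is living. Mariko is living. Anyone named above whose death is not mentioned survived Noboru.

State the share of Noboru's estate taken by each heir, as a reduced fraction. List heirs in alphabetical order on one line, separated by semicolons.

There is no surviving spouse, so the entire estate passes to Noboru's descendants per capita at each generation.
At generation 1 (Chiyo, Daichi, Hana, Ryo) there are 4 shares of (1)/4 = 1/4 each.
Living: Ryo — each takes 1/4.
Deceased: Chiyo, Daichi, and Hana. Their combined 3/4 is pooled and carried to generation 2.
At generation 2 (Yori, Umeko, Takeshi, Haruki, Junko, Reiko, Kaede, Fumio, Mariko) there are 9 shares of (3/4)/9 = 1/12 each.
Living: Yori, Umeko, Takeshi, Haruki, Junko, Reiko, Kaede, and Mariko — each takes 1/12.
Deceased: Fumio. That 1/12 share is carried to generation 3.
At generation 3 (Emiko) there are 1 shares of (1/12)/1 = 1/12 each.
Living: Emiko — each takes 1/12.

Emiko 1/12; Haruki 1/12; Junko 1/12; Kaede 1/12; Mariko 1/12; Reiko 1/12; Ryo 1/4; Takeshi 1/12; Umeko 1/12; Yori 1/12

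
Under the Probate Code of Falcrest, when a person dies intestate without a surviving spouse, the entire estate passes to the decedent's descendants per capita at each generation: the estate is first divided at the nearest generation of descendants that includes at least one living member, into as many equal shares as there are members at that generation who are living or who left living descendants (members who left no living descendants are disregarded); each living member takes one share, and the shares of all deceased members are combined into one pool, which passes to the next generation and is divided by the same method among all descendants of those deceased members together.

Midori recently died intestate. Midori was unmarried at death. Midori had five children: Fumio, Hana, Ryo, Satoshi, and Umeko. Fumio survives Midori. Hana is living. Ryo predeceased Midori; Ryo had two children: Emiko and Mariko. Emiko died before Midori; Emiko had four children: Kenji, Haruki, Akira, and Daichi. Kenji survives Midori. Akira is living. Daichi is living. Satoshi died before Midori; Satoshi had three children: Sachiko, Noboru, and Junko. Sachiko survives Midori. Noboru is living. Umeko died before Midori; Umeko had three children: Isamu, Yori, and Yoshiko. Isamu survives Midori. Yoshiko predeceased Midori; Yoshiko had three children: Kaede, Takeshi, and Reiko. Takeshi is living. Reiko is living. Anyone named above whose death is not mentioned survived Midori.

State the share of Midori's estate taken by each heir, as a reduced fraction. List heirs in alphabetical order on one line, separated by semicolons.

There is no surviving spouse, so the entire estate passes to Midori's descendants per capita at each generation.
At generation 1 (Fumio, Hana, Ryo, Satoshi, Umeko) there are 5 shares of (1)/5 = 1/5 each.
Living: Fumio and Hana — each takes 1/5.
Deceased: Ryo, Satoshi, and Umeko. Their combined 3/5 is pooled and carried to generation 2.
At generation 2 (Emiko, Mariko, Sachiko, Noboru, Junko, Isamu, Yori, Yoshiko) there are 8 shares of (3/5)/8 = 3/40 each.
Living: Mariko, Sachiko, Noboru, Junko, Isamu, and Yori — each takes 3/40.
Deceased: Emiko and Yoshiko. Their combined 3/20 is pooled and carried to generation 3.
At generation 3 (Kenji, Haruki, Akira, Daichi, Kaede, Takeshi, Reiko) there are 7 shares of (3/20)/7 = 3/140 each.
Living: Kenji, Haruki, Akira, Daichi, Kaede, Takeshi, and Reiko — each takes 3/140.

Akira 3/140; Daichi 3/140; Fumio 1/5; Hana 1/5; Haruki 3/140; Isamu 3/40; Junko 3/40; Kaede 3/140; Kenji 3/140; Mariko 3/40; Noboru 3/40; Reiko 3/140; Sachiko 3/40; Takeshi 3/140; Yori 3/40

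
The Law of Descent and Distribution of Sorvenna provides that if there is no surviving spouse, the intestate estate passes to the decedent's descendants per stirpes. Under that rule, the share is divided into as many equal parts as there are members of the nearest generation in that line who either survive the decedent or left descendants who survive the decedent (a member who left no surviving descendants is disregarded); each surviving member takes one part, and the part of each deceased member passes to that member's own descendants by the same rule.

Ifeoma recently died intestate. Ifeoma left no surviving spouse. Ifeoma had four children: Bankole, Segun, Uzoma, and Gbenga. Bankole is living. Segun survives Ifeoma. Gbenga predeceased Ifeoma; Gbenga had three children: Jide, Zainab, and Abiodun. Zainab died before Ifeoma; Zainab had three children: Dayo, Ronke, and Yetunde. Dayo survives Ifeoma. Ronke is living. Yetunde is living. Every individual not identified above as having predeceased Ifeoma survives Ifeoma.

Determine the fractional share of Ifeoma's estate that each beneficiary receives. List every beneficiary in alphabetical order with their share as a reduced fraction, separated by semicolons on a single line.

There is no surviving spouse, so the entire estate passes to Ifeoma's descendants per stirpes.
The estate is divided into 4 equal shares of 1/4 among Bankole, Segun, Uzoma, Gbenga.
Bankole is living and takes 1/4.
Segun is living and takes 1/4.
Uzoma is living and takes 1/4.
Gbenga predeceased; the 1/4 allotted to Gbenga's branch passes to Gbenga's issue by representation.
The 1/4 is divided into 3 equal shares of 1/12 among Jide, Zainab, Abiodun.
Jide is living and takes 1/12.
Zainab predeceased; the 1/12 allotted to Zainab's branch passes to Zainab's issue by representation.
The 1/12 is divided into 3 equal shares of 1/36 among Dayo, Ronke, Yetunde.
Dayo is living and takes 1/36.
Ronke is living and takes 1/36.
Yetunde is living and takes 1/36.
Abiodun is living and takes 1/12.

Abiodun 1/12; Bankole 1/4; Dayo 1/36; Jide 1/12; Ronke 1/36; Segun 1/4; Uzoma 1/4; Yetunde 1/36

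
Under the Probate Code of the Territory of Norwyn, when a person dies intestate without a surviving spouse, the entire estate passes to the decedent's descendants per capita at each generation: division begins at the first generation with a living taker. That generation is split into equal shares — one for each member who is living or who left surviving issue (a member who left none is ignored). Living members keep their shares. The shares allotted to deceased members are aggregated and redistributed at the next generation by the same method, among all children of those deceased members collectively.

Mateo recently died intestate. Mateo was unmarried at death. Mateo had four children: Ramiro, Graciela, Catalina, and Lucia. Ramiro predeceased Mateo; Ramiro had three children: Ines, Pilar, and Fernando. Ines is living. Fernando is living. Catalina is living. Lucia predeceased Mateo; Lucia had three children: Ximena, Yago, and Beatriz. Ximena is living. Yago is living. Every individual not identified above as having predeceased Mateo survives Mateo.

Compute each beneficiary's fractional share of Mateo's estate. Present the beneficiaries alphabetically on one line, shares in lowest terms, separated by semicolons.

There is no surviving spouse, so the entire estate passes to Mateo's descendants per capita at each generation.
At generation 1 (Ramiro, Graciela, Catalina, Lucia) there are 4 shares of (1)/4 = 1/4 each.
Living: Graciela and Catalina — each takes 1/4.
Deceased: Ramiro and Lucia. Their combined 1/2 is pooled and carried to generation 2.
At generation 2 (Ines, Pilar, Fernando, Ximena, Yago, Beatriz) there are 6 shares of (1/2)/6 = 1/12 each.
Living: Ines, Pilar, Fernando, Ximena, Yago, and Beatriz — each takes 1/12.

Beatriz 1/12; Catalina 1/4; Fernando 1/12; Graciela 1/4; Ines 1/12; Pilar 1/12; Ximena 1/12; Yago 1/12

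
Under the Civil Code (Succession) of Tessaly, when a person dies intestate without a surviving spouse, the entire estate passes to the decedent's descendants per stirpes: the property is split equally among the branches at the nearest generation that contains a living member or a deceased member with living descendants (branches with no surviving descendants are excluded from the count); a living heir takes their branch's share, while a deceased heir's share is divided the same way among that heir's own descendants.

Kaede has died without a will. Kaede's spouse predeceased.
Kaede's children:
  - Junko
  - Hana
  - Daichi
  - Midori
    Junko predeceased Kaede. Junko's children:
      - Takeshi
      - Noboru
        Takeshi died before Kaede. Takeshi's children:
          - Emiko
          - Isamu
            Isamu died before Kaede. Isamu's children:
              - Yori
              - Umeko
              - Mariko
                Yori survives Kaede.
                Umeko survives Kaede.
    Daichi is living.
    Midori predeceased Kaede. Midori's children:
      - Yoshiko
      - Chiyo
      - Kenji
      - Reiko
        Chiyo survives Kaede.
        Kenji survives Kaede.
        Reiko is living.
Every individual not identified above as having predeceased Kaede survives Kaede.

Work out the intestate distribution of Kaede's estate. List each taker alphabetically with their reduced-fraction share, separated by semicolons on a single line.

There is no surviving spouse, so the entire estate passes to Kaede's descendants per stirpes.
The estate is divided into 4 equal shares of 1/4 among Junko, Hana, Daichi, Midori.
Junko predeceased; the 1/4 allotted to Junko's branch passes to Junko's issue by representation.
The 1/4 is divided into 2 equal shares of 1/8 among Takeshi, Noboru.
Takeshi predeceased; the 1/8 allotted to Takeshi's branch passes to Takeshi's issue by representation.
The 1/8 is divided into 2 equal shares of 1/16 among Emiko, Isamu.
Emiko is living and takes 1/16.
Isamu predeceased; the 1/16 allotted to Isamu's branch passes to Isamu's issue by representation.
The 1/16 is divided into 3 equal shares of 1/48 among Yori, Umeko, Mariko.
Yori is living and takes 1/48.
Umeko is living and takes 1/48.
Mariko is living and takes 1/48.
Noboru is living and takes 1/8.
Hana is living and takes 1/4.
Daichi is living and takes 1/4.
Midori predeceased; the 1/4 allotted to Midori's branch passes to Midori's issue by representation.
The 1/4 is divided into 4 equal shares of 1/16 among Yoshiko, Chiyo, Kenji, Reiko.
Yoshiko is living and takes 1/16.
Chiyo is living and takes 1/16.
Kenji is living and takes 1/16.
Reiko is living and takes 1/16.

Chiyo 1/16; Daichi 1/4; Emiko 1/16; Hana 1/4; Kenji 1/16; Mariko 1/48; Noboru 1/8; Reiko 1/16; Umeko 1/48; Yori 1/48; Yoshiko 1/16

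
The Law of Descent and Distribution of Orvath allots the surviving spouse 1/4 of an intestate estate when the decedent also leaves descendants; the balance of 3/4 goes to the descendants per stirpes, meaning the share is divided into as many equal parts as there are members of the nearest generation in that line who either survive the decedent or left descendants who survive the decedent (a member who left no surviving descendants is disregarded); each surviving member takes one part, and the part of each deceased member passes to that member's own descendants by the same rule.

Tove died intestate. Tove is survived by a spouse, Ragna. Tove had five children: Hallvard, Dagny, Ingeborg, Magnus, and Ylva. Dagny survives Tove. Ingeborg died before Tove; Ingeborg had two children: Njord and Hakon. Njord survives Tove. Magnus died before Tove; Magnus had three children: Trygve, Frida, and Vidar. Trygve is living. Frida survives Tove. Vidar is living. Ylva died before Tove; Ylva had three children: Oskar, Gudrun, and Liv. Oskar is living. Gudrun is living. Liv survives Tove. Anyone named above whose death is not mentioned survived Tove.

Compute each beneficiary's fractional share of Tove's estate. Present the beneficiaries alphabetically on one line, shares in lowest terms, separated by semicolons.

Dagny 3/20; Frida 1/20; Gudrun 1/20; Hakon 3/40; Hallvard 3/20; Liv 1/20; Njord 3/40; Oskar 1/20; Ragna 1/4; Trygve 1/20; Vidar 1/20

Ragna, as surviving spouse, takes 1/4.
The remaining 3/4 passes to Tove's descendants per stirpes.
The 3/4 is divided into 5 equal shares of 3/20 among Hallvard, Dagny, Ingeborg, Magnus, Ylva.
Hallvard is living and takes 3/20.
Dagny is living and takes 3/20.
Ingeborg predeceased; the 3/20 allotted to Ingeborg's branch passes to Ingeborg's issue by representation.
The 3/20 is divided into 2 equal shares of 3/40 among Njord, Hakon.
Njord is living and takes 3/40.
Hakon is living and takes 3/40.
Magnus predeceased; the 3/20 allotted to Magnus's branch passes to Magnus's issue by representation.
The 3/20 is divided into 3 equal shares of 1/20 among Trygve, Frida, Vidar.
Trygve is living and takes 1/20.
Frida is living and takes 1/20.
Vidar is living and takes 1/20.
Ylva predeceased; the 3/20 allotted to Ylva's branch passes to Ylva's issue by representation.
The 3/20 is divided into 3 equal shares of 1/20 among Oskar, Gudrun, Liv.
Oskar is living and takes 1/20.
Gudrun is living and takes 1/20.
Liv is living and takes 1/20.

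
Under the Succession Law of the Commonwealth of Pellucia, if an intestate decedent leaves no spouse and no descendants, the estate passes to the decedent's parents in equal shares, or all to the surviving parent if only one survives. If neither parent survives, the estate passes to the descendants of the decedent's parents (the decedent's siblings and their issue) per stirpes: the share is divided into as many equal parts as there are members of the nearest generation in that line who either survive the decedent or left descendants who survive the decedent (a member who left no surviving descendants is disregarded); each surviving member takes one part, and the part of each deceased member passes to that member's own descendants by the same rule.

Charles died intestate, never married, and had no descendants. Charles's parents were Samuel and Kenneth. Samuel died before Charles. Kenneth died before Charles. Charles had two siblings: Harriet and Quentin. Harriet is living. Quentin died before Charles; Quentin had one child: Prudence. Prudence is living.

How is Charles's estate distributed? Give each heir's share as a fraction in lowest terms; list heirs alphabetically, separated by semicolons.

Harriet 1/2; Prudence 1/2

Neither parent survives and there are no descendants, so the estate passes to Charles's siblings and their issue per stirpes.
The estate is divided into 2 equal shares of 1/2 among Harriet, Quentin.
Harriet is living and takes 1/2.
Quentin predeceased; the 1/2 allotted to Quentin's branch passes to Quentin's issue by representation.
Prudence is the sole taker at this level and receives the full 1/2.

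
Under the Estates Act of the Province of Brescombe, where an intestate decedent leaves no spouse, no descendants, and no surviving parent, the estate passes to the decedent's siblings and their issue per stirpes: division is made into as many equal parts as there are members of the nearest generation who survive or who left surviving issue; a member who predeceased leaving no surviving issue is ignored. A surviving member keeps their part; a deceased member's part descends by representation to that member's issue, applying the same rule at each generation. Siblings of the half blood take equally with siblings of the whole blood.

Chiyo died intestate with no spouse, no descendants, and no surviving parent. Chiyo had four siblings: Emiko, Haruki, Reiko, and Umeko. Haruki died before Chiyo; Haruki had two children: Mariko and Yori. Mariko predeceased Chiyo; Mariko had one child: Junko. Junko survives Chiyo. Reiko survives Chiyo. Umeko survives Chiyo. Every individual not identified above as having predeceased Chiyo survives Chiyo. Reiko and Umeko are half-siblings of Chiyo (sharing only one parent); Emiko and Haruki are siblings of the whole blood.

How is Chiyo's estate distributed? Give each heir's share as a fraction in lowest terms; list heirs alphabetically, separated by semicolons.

Emiko 1/4; Junko 1/8; Reiko 1/4; Umeko 1/4; Yori 1/8

No spouse, descendants, or parent survives, so the estate passes to Chiyo's siblings per stirpes.
Half-blood and whole-blood siblings take equally under the stated rule.
The estate is divided into 4 equal shares of 1/4 among Emiko, Haruki, Reiko, Umeko.
Emiko is living and takes 1/4.
Haruki predeceased; the 1/4 allotted to Haruki's branch passes to Haruki's issue by representation.
The 1/4 is divided into 2 equal shares of 1/8 among Mariko, Yori.
Mariko predeceased; the 1/8 allotted to Mariko's branch passes to Mariko's issue by representation.
Junko is the sole taker at this level and receives the full 1/8.
Yori is living and takes 1/8.
Reiko is living and takes 1/4.
Umeko is living and takes 1/4.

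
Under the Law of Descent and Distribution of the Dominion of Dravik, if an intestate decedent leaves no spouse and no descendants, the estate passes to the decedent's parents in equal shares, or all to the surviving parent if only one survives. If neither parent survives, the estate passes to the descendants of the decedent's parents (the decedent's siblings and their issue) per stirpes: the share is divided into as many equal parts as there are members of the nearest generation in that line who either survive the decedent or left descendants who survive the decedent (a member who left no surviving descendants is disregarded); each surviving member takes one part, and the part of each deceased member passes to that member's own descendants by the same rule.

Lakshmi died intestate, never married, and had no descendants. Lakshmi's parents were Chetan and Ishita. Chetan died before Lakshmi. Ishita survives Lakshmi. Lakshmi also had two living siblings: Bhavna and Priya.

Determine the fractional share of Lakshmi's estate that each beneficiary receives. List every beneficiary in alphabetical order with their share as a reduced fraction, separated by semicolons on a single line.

Only one parent, Ishita, survives, so Ishita takes the entire estate. The siblings take nothing because a surviving parent has priority.

Ishita 1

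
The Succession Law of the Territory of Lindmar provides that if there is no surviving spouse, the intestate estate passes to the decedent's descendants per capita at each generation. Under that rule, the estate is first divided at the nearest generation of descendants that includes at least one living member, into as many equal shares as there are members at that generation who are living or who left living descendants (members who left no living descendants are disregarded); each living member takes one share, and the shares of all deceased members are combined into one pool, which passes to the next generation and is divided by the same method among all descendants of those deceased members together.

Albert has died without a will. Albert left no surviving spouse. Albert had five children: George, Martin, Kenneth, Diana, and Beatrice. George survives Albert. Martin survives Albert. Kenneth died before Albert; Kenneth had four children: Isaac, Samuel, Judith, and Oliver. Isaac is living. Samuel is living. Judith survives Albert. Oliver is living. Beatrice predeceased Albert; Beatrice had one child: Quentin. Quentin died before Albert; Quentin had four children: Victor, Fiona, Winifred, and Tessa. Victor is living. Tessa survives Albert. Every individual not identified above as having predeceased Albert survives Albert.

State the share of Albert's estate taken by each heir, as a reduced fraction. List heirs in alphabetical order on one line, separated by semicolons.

Diana 1/5; Fiona 1/50; George 1/5; Isaac 2/25; Judith 2/25; Martin 1/5; Oliver 2/25; Samuel 2/25; Tessa 1/50; Victor 1/50; Winifred 1/50

There is no surviving spouse, so the entire estate passes to Albert's descendants per capita at each generation.
At generation 1 (George, Martin, Kenneth, Diana, Beatrice) there are 5 shares of (1)/5 = 1/5 each.
Living: George, Martin, and Diana — each takes 1/5.
Deceased: Kenneth and Beatrice. Their combined 2/5 is pooled and carried to generation 2.
At generation 2 (Isaac, Samuel, Judith, Oliver, Quentin) there are 5 shares of (2/5)/5 = 2/25 each.
Living: Isaac, Samuel, Judith, and Oliver — each takes 2/25.
Deceased: Quentin. That 2/25 share is carried to generation 3.
At generation 3 (Victor, Fiona, Winifred, Tessa) there are 4 shares of (2/25)/4 = 1/50 each.
Living: Victor, Fiona, Winifred, and Tessa — each takes 1/50.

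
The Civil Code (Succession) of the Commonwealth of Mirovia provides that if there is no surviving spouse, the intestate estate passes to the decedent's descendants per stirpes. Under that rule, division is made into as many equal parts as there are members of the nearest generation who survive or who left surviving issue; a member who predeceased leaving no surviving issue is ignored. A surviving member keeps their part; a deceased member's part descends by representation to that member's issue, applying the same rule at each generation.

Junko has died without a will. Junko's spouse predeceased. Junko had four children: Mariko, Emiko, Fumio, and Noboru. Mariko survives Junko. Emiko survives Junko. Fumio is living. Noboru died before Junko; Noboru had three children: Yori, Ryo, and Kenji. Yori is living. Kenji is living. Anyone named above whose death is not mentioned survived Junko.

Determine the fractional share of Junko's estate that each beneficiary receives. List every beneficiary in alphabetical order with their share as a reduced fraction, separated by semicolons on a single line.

Emiko 1/4; Fumio 1/4; Kenji 1/12; Mariko 1/4; Ryo 1/12; Yori 1/12

There is no surviving spouse, so the entire estate passes to Junko's descendants per stirpes.
The estate is divided into 4 equal shares of 1/4 among Mariko, Emiko, Fumio, Noboru.
Mariko is living and takes 1/4.
Emiko is living and takes 1/4.
Fumio is living and takes 1/4.
Noboru predeceased; the 1/4 allotted to Noboru's branch passes to Noboru's issue by representation.
The 1/4 is divided into 3 equal shares of 1/12 among Yori, Ryo, Kenji.
Yori is living and takes 1/12.
Ryo is living and takes 1/12.
Kenji is living and takes 1/12.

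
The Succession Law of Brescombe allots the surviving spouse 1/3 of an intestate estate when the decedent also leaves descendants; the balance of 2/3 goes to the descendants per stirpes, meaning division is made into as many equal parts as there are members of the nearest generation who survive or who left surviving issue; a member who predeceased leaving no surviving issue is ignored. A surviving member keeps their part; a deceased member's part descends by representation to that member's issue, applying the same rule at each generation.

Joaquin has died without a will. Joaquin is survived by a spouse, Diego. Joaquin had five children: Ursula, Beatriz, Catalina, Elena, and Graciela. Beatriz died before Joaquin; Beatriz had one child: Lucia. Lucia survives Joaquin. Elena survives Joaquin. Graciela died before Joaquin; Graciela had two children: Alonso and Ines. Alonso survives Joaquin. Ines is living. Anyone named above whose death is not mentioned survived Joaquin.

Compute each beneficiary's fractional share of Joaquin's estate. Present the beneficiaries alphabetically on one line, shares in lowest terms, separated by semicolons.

Alonso 1/15; Catalina 2/15; Diego 1/3; Elena 2/15; Ines 1/15; Lucia 2/15; Ursula 2/15

Diego, as surviving spouse, takes 1/3.
The remaining 2/3 passes to Joaquin's descendants per stirpes.
The 2/3 is divided into 5 equal shares of 2/15 among Ursula, Beatriz, Catalina, Elena, Graciela.
Ursula is living and takes 2/15.
Beatriz predeceased; the 2/15 allotted to Beatriz's branch passes to Beatriz's issue by representation.
Lucia is the sole taker at this level and receives the full 2/15.
Catalina is living and takes 2/15.
Elena is living and takes 2/15.
Graciela predeceased; the 2/15 allotted to Graciela's branch passes to Graciela's issue by representation.
The 2/15 is divided into 2 equal shares of 1/15 among Alonso, Ines.
Alonso is living and takes 1/15.
Ines is living and takes 1/15.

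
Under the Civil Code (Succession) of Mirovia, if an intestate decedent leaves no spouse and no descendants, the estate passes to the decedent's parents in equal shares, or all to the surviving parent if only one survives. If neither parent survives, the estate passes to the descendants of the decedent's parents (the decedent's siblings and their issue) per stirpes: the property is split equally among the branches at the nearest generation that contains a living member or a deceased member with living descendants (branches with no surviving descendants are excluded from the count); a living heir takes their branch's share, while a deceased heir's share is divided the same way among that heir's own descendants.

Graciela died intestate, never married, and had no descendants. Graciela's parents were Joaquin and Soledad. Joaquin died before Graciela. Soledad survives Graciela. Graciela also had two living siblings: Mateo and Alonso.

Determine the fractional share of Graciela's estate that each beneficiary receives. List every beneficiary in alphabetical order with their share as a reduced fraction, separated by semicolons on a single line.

Only one parent, Soledad, survives, so Soledad takes the entire estate. The siblings take nothing because a surviving parent has priority.

Soledad 1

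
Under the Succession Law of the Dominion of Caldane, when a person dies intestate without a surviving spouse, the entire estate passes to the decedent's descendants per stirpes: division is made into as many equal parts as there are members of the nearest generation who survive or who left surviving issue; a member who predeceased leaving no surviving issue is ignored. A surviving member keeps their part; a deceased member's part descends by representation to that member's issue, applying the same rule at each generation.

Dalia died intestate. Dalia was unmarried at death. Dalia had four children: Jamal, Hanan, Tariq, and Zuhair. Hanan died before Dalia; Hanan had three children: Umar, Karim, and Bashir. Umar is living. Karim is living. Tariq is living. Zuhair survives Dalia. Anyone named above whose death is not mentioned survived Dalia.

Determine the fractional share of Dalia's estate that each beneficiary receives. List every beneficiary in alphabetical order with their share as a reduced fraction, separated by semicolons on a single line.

Bashir 1/12; Jamal 1/4; Karim 1/12; Tariq 1/4; Umar 1/12; Zuhair 1/4

There is no surviving spouse, so the entire estate passes to Dalia's descendants per stirpes.
The estate is divided into 4 equal shares of 1/4 among Jamal, Hanan, Tariq, Zuhair.
Jamal is living and takes 1/4.
Hanan predeceased; the 1/4 allotted to Hanan's branch passes to Hanan's issue by representation.
The 1/4 is divided into 3 equal shares of 1/12 among Umar, Karim, Bashir.
Umar is living and takes 1/12.
Karim is living and takes 1/12.
Bashir is living and takes 1/12.
Tariq is living and takes 1/4.
Zuhair is living and takes 1/4.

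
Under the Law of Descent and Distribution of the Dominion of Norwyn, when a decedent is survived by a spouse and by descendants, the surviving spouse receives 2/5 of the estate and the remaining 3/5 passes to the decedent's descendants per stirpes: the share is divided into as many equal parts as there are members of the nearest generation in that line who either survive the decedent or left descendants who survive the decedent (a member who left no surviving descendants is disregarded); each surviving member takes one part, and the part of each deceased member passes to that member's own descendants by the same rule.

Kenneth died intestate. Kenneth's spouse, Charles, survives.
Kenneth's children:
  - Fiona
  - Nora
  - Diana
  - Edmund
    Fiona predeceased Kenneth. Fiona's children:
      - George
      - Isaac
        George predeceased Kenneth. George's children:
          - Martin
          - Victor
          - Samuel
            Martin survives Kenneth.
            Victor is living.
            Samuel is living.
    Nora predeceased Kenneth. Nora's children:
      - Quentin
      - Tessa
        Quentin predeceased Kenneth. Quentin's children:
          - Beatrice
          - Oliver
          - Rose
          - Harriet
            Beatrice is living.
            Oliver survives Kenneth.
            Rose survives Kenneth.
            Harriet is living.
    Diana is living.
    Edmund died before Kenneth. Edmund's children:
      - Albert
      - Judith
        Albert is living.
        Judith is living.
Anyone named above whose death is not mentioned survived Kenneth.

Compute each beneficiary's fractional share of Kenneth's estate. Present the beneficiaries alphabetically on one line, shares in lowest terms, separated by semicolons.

Albert 3/40; Beatrice 3/160; Charles 2/5; Diana 3/20; Harriet 3/160; Isaac 3/40; Judith 3/40; Martin 1/40; Oliver 3/160; Rose 3/160; Samuel 1/40; Tessa 3/40; Victor 1/40

Charles, as surviving spouse, takes 2/5.
The remaining 3/5 passes to Kenneth's descendants per stirpes.
The 3/5 is divided into 4 equal shares of 3/20 among Fiona, Nora, Diana, Edmund.
Fiona predeceased; the 3/20 allotted to Fiona's branch passes to Fiona's issue by representation.
The 3/20 is divided into 2 equal shares of 3/40 among George, Isaac.
George predeceased; the 3/40 allotted to George's branch passes to George's issue by representation.
The 3/40 is divided into 3 equal shares of 1/40 among Martin, Victor, Samuel.
Martin is living and takes 1/40.
Victor is living and takes 1/40.
Samuel is living and takes 1/40.
Isaac is living and takes 3/40.
Nora predeceased; the 3/20 allotted to Nora's branch passes to Nora's issue by representation.
The 3/20 is divided into 2 equal shares of 3/40 among Quentin, Tessa.
Quentin predeceased; the 3/40 allotted to Quentin's branch passes to Quentin's issue by representation.
The 3/40 is divided into 4 equal shares of 3/160 among Beatrice, Oliver, Rose, Harriet.
Beatrice is living and takes 3/160.
Oliver is living and takes 3/160.
Rose is living and takes 3/160.
Harriet is living and takes 3/160.
Tessa is living and takes 3/40.
Diana is living and takes 3/20.
Edmund predeceased; the 3/20 allotted to Edmund's branch passes to Edmund's issue by representation.
The 3/20 is divided into 2 equal shares of 3/40 among Albert, Judith.
Albert is living and takes 3/40.
Judith is living and takes 3/40.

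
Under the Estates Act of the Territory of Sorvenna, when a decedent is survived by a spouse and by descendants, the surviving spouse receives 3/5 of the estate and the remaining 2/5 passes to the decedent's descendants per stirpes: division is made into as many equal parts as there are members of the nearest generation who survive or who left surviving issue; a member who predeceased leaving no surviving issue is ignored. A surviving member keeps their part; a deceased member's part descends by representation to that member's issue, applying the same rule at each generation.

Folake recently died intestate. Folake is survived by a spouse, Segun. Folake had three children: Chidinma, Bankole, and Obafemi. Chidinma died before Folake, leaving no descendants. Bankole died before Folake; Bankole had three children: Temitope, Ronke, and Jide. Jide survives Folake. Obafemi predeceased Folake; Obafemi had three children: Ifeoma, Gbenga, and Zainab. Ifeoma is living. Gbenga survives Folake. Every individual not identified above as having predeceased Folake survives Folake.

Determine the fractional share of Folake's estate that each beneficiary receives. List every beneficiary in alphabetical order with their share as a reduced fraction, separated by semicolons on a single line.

Gbenga 1/15; Ifeoma 1/15; Jide 1/15; Ronke 1/15; Segun 3/5; Temitope 1/15; Zainab 1/15

Segun, as surviving spouse, takes 3/5.
The remaining 2/5 passes to Folake's descendants per stirpes.
Chidinma left no surviving issue, so that branch lapses and is disregarded.
The 2/5 is divided into 2 equal shares of 1/5 among Bankole, Obafemi.
Bankole predeceased; the 1/5 allotted to Bankole's branch passes to Bankole's issue by representation.
The 1/5 is divided into 3 equal shares of 1/15 among Temitope, Ronke, Jide.
Temitope is living and takes 1/15.
Ronke is living and takes 1/15.
Jide is living and takes 1/15.
Obafemi predeceased; the 1/5 allotted to Obafemi's branch passes to Obafemi's issue by representation.
The 1/5 is divided into 3 equal shares of 1/15 among Ifeoma, Gbenga, Zainab.
Ifeoma is living and takes 1/15.
Gbenga is living and takes 1/15.
Zainab is living and takes 1/15.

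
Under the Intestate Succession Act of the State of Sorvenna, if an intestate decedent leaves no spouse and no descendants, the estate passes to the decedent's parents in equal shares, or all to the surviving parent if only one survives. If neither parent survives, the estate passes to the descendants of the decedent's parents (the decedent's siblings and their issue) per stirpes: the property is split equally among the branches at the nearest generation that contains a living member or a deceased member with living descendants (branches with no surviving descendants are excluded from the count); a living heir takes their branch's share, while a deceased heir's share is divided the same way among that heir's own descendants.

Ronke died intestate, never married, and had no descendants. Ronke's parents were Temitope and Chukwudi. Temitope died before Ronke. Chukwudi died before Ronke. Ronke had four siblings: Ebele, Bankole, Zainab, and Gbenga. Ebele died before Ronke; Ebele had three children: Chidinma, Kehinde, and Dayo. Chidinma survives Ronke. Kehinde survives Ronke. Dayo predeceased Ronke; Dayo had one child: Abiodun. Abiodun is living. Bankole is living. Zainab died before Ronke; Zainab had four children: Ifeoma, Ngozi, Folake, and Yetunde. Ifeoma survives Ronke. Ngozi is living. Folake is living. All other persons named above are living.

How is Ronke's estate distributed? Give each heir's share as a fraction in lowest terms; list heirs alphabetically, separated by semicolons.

Neither parent survives and there are no descendants, so the estate passes to Ronke's siblings and their issue per stirpes.
The estate is divided into 4 equal shares of 1/4 among Ebele, Bankole, Zainab, Gbenga.
Ebele predeceased; the 1/4 allotted to Ebele's branch passes to Ebele's issue by representation.
The 1/4 is divided into 3 equal shares of 1/12 among Chidinma, Kehinde, Dayo.
Chidinma is living and takes 1/12.
Kehinde is living and takes 1/12.
Dayo predeceased; the 1/12 allotted to Dayo's branch passes to Dayo's issue by representation.
Abiodun is the sole taker at this level and receives the full 1/12.
Bankole is living and takes 1/4.
Zainab predeceased; the 1/4 allotted to Zainab's branch passes to Zainab's issue by representation.
The 1/4 is divided into 4 equal shares of 1/16 among Ifeoma, Ngozi, Folake, Yetunde.
Ifeoma is living and takes 1/16.
Ngozi is living and takes 1/16.
Folake is living and takes 1/16.
Yetunde is living and takes 1/16.
Gbenga is living and takes 1/4.

Abiodun 1/12; Bankole 1/4; Chidinma 1/12; Folake 1/16; Gbenga 1/4; Ifeoma 1/16; Kehinde 1/12; Ngozi 1/16; Yetunde 1/16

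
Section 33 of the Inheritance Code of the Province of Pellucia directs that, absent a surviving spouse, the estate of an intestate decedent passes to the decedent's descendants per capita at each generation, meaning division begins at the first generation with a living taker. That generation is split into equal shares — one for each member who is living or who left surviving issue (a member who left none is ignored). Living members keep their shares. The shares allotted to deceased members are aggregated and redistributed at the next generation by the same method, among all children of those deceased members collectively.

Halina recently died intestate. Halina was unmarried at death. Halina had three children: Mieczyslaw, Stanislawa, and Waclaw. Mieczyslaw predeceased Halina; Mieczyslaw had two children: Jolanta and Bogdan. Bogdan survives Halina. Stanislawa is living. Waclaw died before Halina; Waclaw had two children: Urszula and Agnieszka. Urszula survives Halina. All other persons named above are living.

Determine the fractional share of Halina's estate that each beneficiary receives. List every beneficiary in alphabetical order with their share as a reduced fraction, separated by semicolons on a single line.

There is no surviving spouse, so the entire estate passes to Halina's descendants per capita at each generation.
At generation 1 (Mieczyslaw, Stanislawa, Waclaw) there are 3 shares of (1)/3 = 1/3 each.
Living: Stanislawa — each takes 1/3.
Deceased: Mieczyslaw and Waclaw. Their combined 2/3 is pooled and carried to generation 2.
At generation 2 (Jolanta, Bogdan, Urszula, Agnieszka) there are 4 shares of (2/3)/4 = 1/6 each.
Living: Jolanta, Bogdan, Urszula, and Agnieszka — each takes 1/6.

Agnieszka 1/6; Bogdan 1/6; Jolanta 1/6; Stanislawa 1/3; Urszula 1/6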